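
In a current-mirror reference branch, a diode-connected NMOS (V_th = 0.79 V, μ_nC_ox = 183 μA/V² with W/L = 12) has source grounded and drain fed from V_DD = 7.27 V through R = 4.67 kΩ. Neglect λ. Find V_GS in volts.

With gate tied to drain, V_GS = V_DS ≥ V_GS − V_th, so the device is in saturation.
k_n = μ_nC_ox · (W/L) = 2.196 mA/V².
KCL at the drain: ½ k_n (V_GS − V_th)² = (V_DD − V_GS)/R.
Let x = V_GS − 0.79. Then 5.13 x² + x − 6.48 = 0, giving x = 1.03 V (positive root), so V_GS = 1.82 V.
I_D = (V_DD − V_GS)/R = (7.27 − 1.82) / 4.67 = 1.17 mA.

V_GS = 1.82 V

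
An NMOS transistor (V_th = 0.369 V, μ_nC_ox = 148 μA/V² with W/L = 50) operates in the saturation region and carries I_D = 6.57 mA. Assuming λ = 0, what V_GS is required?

k_n = μ_nC_ox · (W/L) = 7.4 mA/V².
In saturation I_D = ½ k_n (V_GS − V_th)², so V_GS − V_th = √(2 I_D / k_n) = √(2 × 6.57 / 7.4) = 1.33 V.
V_GS = 0.369 + 1.33 = 1.7 V.

V_GS = 1.70 V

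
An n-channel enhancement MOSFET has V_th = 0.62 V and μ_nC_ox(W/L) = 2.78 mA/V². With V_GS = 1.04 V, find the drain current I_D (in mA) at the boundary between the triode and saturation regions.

I_D = 0.245 mA

At the boundary V_DS = V_ov = V_GS − V_th = 1.04 − 0.62 = 0.42 V.
I_D = ½ k_n V_ov² = 0.5 × 2.78 × 0.42² = 0.245 mA.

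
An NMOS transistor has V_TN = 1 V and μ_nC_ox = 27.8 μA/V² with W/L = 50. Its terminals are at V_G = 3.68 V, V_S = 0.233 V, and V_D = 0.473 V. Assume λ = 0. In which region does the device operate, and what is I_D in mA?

V_GS = V_G − V_S = 3.68 − 0.233 = 3.45 V; V_DS = V_D − V_S = 0.473 − 0.233 = 0.24 V.
k_n = μ_nC_ox · (W/L) = 1.39 mA/V².
V_ov = V_GS − V_TN = 3.45 − 1 = 2.45 V.
Since V_DS = 0.24 V < V_ov = 2.45 V, the device is in the triode region.
I_D = k_n [V_ov · V_DS − ½ V_DS²] = 1.39 × [2.45 × 0.24 − 0.5 × 0.24²] = 0.776 mA.

Triode; I_D = 0.776 mA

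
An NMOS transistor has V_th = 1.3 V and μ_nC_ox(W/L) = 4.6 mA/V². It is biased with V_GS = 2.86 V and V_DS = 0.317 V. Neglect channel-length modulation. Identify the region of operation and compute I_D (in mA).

V_ov = V_GS − V_th = 2.86 − 1.3 = 1.56 V.
Since V_DS = 0.317 V < V_ov = 1.56 V, the device is in the triode region.
I_D = k_n [V_ov · V_DS − ½ V_DS²] = 4.6 × [1.56 × 0.317 − 0.5 × 0.317²] = 2.04 mA.

Triode; I_D = 2.04 mA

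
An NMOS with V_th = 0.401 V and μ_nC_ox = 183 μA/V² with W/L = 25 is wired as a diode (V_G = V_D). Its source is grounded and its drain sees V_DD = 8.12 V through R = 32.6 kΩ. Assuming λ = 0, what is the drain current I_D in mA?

I_D = 0.227 mA

With gate tied to drain, V_GS = V_DS ≥ V_GS − V_th, so the device is in saturation.
k_n = μ_nC_ox · (W/L) = 4.575 mA/V².
KCL at the drain: ½ k_n (V_GS − V_th)² = (V_DD − V_GS)/R.
Let x = V_GS − 0.401. Then 74.6 x² + x − 7.719 = 0, giving x = 0.315 V (positive root), so V_GS = 0.716 V.
I_D = (V_DD − V_GS)/R = (8.12 − 0.716) / 32.6 = 0.227 mA.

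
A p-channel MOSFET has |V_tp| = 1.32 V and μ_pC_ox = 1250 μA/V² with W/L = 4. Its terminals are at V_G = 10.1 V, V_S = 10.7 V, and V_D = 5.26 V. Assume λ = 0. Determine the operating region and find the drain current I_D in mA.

V_SG = V_S − V_G = 10.7 − 10.1 = 0.6 V; V_SD = V_S − V_D = 10.7 − 5.26 = 5.44 V.
V_SG = 0.6 V < |V_tp| = 1.32 V, so the transistor is in cutoff.

Cutoff; I_D = 0 mA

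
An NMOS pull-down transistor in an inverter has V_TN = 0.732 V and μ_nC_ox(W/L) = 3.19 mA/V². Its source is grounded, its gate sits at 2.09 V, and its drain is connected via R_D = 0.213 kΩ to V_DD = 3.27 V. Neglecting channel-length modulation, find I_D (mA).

I_D = 2.94 mA

V_GS = V_G = 2.09 V, so V_ov = 2.09 − 0.732 = 1.36 V.
Assume saturation: I_D = ½ k_n V_ov² = 0.5 × 3.19 × 1.36² = 2.94 mA, giving V_DS = V_DD − I_D R_D = 3.27 − 2.94 × 0.213 = 2.64 V.
V_DS = 2.64 V ≥ V_ov = 1.36 V, confirming saturation.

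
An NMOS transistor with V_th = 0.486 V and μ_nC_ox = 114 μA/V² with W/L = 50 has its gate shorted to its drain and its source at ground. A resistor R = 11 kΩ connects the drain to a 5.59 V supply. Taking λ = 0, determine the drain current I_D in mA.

I_D = 0.429 mA

With gate tied to drain, V_GS = V_DS ≥ V_GS − V_th, so the device is in saturation.
k_n = μ_nC_ox · (W/L) = 5.7 mA/V².
KCL at the drain: ½ k_n (V_GS − V_th)² = (V_DD − V_GS)/R.
Let x = V_GS − 0.486. Then 31.4 x² + x − 5.104 = 0, giving x = 0.388 V (positive root), so V_GS = 0.874 V.
I_D = (V_DD − V_GS)/R = (5.59 − 0.874) / 11 = 0.429 mA.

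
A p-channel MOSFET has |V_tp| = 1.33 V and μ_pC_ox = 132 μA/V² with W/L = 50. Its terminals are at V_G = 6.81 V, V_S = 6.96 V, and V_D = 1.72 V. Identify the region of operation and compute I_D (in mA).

Cutoff; I_D = 0 mA

V_SG = V_S − V_G = 6.96 − 6.81 = 0.15 V; V_SD = V_S − V_D = 6.96 − 1.72 = 5.24 V.
V_SG = 0.15 V < |V_tp| = 1.33 V, so the transistor is in cutoff.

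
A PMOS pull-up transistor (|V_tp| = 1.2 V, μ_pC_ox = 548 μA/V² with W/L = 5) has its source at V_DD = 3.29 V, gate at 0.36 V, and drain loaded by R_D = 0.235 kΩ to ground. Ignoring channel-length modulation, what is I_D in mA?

V_SG = V_DD − V_G = 3.29 − 0.36 = 2.93 V, so V_ov = 2.93 − 1.2 = 1.73 V.
k_p = μ_pC_ox · (W/L) = 2.74 mA/V².
Assume saturation: I_D = ½ k_p V_ov² = 0.5 × 2.74 × 1.73² = 4.1 mA, giving V_SD = V_DD − I_D R_D = 3.29 − 4.1 × 0.235 = 2.33 V.
V_SD = 2.33 V ≥ V_ov = 1.73 V, confirming saturation.

I_D = 4.10 mA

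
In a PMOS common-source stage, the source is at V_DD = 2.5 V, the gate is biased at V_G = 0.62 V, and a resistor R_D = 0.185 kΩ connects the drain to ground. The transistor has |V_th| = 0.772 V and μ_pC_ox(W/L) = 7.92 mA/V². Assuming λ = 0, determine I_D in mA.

I_D = 4.86 mA

V_SG = V_DD − V_G = 2.5 − 0.62 = 1.88 V, so V_ov = 1.88 − 0.772 = 1.11 V.
Assume saturation: I_D = ½ k_p V_ov² = 0.5 × 7.92 × 1.11² = 4.86 mA, giving V_SD = V_DD − I_D R_D = 2.5 − 4.86 × 0.185 = 1.6 V.
V_SD = 1.6 V ≥ V_ov = 1.11 V, confirming saturation.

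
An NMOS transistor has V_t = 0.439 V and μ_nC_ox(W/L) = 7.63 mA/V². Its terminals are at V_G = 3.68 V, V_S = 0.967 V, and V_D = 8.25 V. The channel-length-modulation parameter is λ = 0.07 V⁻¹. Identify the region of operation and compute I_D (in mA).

V_GS = V_G − V_S = 3.68 − 0.967 = 2.71 V; V_DS = V_D − V_S = 8.25 − 0.967 = 7.28 V.
V_ov = V_GS − V_t = 2.71 − 0.439 = 2.27 V.
Since V_DS = 7.28 V ≥ V_ov = 2.27 V, the device is in saturation.
I_D = ½ k_n V_ov² (1 + λ V_DS) = 0.5 × 7.63 × 2.27² × (1 + 0.07 × 7.28) = 29.8 mA.

Saturation; I_D = 29.8 mA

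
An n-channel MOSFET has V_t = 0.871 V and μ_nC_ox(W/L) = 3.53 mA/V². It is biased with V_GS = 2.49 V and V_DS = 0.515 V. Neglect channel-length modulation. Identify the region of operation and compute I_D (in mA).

Triode; I_D = 2.48 mA

V_ov = V_GS − V_t = 2.49 − 0.871 = 1.62 V.
Since V_DS = 0.515 V < V_ov = 1.62 V, the device is in the triode region.
I_D = k_n [V_ov · V_DS − ½ V_DS²] = 3.53 × [1.62 × 0.515 − 0.5 × 0.515²] = 2.48 mA.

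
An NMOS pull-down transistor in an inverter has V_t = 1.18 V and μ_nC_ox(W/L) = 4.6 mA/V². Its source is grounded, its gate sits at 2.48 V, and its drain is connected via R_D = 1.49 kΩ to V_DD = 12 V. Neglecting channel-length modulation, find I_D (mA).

I_D = 3.89 mA

V_GS = V_G = 2.48 V, so V_ov = 2.48 − 1.18 = 1.3 V.
Assume saturation: I_D = ½ k_n V_ov² = 0.5 × 4.6 × 1.3² = 3.89 mA, giving V_DS = V_DD − I_D R_D = 12 − 3.89 × 1.49 = 6.21 V.
V_DS = 6.21 V ≥ V_ov = 1.3 V, confirming saturation.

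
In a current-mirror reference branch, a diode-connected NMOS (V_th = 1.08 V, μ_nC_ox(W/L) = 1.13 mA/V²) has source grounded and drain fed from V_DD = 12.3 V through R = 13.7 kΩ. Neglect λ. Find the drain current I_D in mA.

I_D = 0.736 mA

With gate tied to drain, V_GS = V_DS ≥ V_GS − V_th, so the device is in saturation.
KCL at the drain: ½ k_n (V_GS − V_th)² = (V_DD − V_GS)/R.
Let x = V_GS − 1.08. Then 7.74 x² + x − 11.22 = 0, giving x = 1.14 V (positive root), so V_GS = 2.22 V.
I_D = (V_DD − V_GS)/R = (12.3 − 2.22) / 13.7 = 0.736 mA.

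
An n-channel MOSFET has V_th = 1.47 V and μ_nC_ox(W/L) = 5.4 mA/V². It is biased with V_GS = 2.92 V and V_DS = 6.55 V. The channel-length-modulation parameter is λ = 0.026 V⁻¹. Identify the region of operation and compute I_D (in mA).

Saturation; I_D = 6.64 mA

V_ov = V_GS − V_th = 2.92 − 1.47 = 1.45 V.
Since V_DS = 6.55 V ≥ V_ov = 1.45 V, the device is in saturation.
I_D = ½ k_n V_ov² (1 + λ V_DS) = 0.5 × 5.4 × 1.45² × (1 + 0.026 × 6.55) = 6.64 mA.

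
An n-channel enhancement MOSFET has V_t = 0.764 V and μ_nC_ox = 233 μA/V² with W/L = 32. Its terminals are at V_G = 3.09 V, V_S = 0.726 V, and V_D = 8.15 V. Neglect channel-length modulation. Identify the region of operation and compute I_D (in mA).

V_GS = V_G − V_S = 3.09 − 0.726 = 2.36 V; V_DS = V_D − V_S = 8.15 − 0.726 = 7.42 V.
k_n = μ_nC_ox · (W/L) = 7.456 mA/V².
V_ov = V_GS − V_t = 2.36 − 0.764 = 1.6 V.
Since V_DS = 7.42 V ≥ V_ov = 1.6 V, the device is in saturation.
I_D = ½ k_n V_ov² = 0.5 × 7.456 × 1.6² = 9.54 mA.

Saturation; I_D = 9.54 mA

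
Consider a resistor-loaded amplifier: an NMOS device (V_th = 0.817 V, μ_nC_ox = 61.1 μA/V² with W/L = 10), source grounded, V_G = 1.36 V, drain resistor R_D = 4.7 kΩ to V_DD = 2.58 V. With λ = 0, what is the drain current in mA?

I_D = 0.0901 mA

V_GS = V_G = 1.36 V, so V_ov = 1.36 − 0.817 = 0.543 V.
k_n = μ_nC_ox · (W/L) = 0.611 mA/V².
Assume saturation: I_D = ½ k_n V_ov² = 0.5 × 0.611 × 0.543² = 0.0901 mA, giving V_DS = V_DD − I_D R_D = 2.58 − 0.0901 × 4.7 = 2.16 V.
V_DS = 2.16 V ≥ V_ov = 0.543 V, confirming saturation.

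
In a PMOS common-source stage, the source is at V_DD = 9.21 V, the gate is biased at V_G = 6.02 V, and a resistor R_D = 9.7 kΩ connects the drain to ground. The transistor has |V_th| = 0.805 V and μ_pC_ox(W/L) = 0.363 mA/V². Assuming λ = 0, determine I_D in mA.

V_SG = V_DD − V_G = 9.21 − 6.02 = 3.19 V, so V_ov = 3.19 − 0.805 = 2.39 V.
Assume saturation: I_D = ½ k_p V_ov² = 0.5 × 0.363 × 2.39² = 1.03 mA, giving V_SD = V_DD − I_D R_D = 9.21 − 1.03 × 9.7 = -0.804 V.
But -0.804 V < V_ov = 2.39 V, so the device is actually in triode.
In triode I_D = k_p[V_ov V_SD − ½ V_SD²] and I_D = (V_DD − V_SD)/R_D. Equating: 1.76 V_SD² − 9.398 V_SD + 9.21 = 0, giving V_SD = 1.29 V (the root below V_ov).
I_D = (9.21 − 1.29) / 9.7 = 0.816 mA.

I_D = 0.816 mA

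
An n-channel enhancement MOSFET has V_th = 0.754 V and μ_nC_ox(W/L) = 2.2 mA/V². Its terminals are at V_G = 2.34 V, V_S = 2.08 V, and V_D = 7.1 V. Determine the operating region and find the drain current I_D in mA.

V_GS = V_G − V_S = 2.34 − 2.08 = 0.26 V; V_DS = V_D − V_S = 7.1 − 2.08 = 5.02 V.
V_GS = 0.26 V < V_th = 0.754 V, so the transistor is in cutoff.

Cutoff; I_D = 0 mA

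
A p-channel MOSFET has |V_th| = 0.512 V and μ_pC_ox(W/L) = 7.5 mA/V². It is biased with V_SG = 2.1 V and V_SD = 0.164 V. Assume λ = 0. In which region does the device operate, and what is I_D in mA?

Triode; I_D = 1.85 mA

V_ov = V_SG − |V_th| = 2.1 − 0.512 = 1.59 V.
Since V_SD = 0.164 V < V_ov = 1.59 V, the device is in the triode region.
I_D = k_p [V_ov · V_SD − ½ V_SD²] = 7.5 × [1.59 × 0.164 − 0.5 × 0.164²] = 1.85 mA.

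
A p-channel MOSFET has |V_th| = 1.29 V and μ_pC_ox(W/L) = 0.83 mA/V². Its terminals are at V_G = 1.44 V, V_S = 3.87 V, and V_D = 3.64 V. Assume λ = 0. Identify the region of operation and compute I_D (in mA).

Triode; I_D = 0.196 mA

V_SG = V_S − V_G = 3.87 − 1.44 = 2.43 V; V_SD = V_S − V_D = 3.87 − 3.64 = 0.23 V.
V_ov = V_SG − |V_th| = 2.43 − 1.29 = 1.14 V.
Since V_SD = 0.23 V < V_ov = 1.14 V, the device is in the triode region.
I_D = k_p [V_ov · V_SD − ½ V_SD²] = 0.83 × [1.14 × 0.23 − 0.5 × 0.23²] = 0.196 mA.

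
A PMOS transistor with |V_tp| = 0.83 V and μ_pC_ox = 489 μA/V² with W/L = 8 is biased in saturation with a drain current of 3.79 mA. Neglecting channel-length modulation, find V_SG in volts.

k_p = μ_pC_ox · (W/L) = 3.912 mA/V².
In saturation I_D = ½ k_p (V_SG − |V_tp|)², so V_SG − |V_tp| = √(2 I_D / k_p) = √(2 × 3.79 / 3.912) = 1.39 V.
V_SG = 0.83 + 1.39 = 2.22 V.

V_SG = 2.22 V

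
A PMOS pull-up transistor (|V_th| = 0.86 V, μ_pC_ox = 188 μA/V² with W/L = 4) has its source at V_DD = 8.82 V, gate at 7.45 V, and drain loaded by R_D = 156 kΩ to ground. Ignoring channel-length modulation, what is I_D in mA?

I_D = 0.0554 mA

V_SG = V_DD − V_G = 8.82 − 7.45 = 1.37 V, so V_ov = 1.37 − 0.86 = 0.51 V.
k_p = μ_pC_ox · (W/L) = 0.752 mA/V².
Assume saturation: I_D = ½ k_p V_ov² = 0.5 × 0.752 × 0.51² = 0.0978 mA, giving V_SD = V_DD − I_D R_D = 8.82 − 0.0978 × 156 = -6.44 V.
But -6.44 V < V_ov = 0.51 V, so the device is actually in triode.
In triode I_D = k_p[V_ov V_SD − ½ V_SD²] and I_D = (V_DD − V_SD)/R_D. Equating: 58.7 V_SD² − 60.83 V_SD + 8.82 = 0, giving V_SD = 0.174 V (the root below V_ov).
I_D = (8.82 − 0.174) / 156 = 0.0554 mA.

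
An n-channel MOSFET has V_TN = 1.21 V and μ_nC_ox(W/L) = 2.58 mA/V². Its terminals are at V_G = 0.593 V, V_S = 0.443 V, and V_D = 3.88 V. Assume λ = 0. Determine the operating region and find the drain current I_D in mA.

Cutoff; I_D = 0 mA

V_GS = V_G − V_S = 0.593 − 0.443 = 0.15 V; V_DS = V_D − V_S = 3.88 − 0.443 = 3.44 V.
V_GS = 0.15 V < V_TN = 1.21 V, so the transistor is in cutoff.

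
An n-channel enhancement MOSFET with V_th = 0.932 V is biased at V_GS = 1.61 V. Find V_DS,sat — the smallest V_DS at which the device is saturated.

The boundary between triode and saturation is V_DS = V_GS − V_th = V_ov.
V_ov = 1.61 − 0.932 = 0.678 V.

V_DS,sat = 0.678 V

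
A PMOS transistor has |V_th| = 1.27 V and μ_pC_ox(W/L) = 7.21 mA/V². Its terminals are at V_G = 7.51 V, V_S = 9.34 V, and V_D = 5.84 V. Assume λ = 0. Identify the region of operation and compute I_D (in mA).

V_SG = V_S − V_G = 9.34 − 7.51 = 1.83 V; V_SD = V_S − V_D = 9.34 − 5.84 = 3.5 V.
V_ov = V_SG − |V_th| = 1.83 − 1.27 = 0.56 V.
Since V_SD = 3.5 V ≥ V_ov = 0.56 V, the device is in saturation.
I_D = ½ k_p V_ov² = 0.5 × 7.21 × 0.56² = 1.13 mA.

Saturation; I_D = 1.13 mA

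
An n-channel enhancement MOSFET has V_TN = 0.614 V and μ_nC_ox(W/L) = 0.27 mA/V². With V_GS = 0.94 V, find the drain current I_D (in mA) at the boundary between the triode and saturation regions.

I_D = 0.0143 mA

At the boundary V_DS = V_ov = V_GS − V_TN = 0.94 − 0.614 = 0.326 V.
I_D = ½ k_n V_ov² = 0.5 × 0.27 × 0.326² = 0.0143 mA.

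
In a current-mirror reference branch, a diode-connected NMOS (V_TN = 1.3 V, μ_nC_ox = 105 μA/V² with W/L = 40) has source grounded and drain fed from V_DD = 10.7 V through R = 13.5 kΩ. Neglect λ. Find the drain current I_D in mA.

With gate tied to drain, V_GS = V_DS ≥ V_GS − V_TN, so the device is in saturation.
k_n = μ_nC_ox · (W/L) = 4.2 mA/V².
KCL at the drain: ½ k_n (V_GS − V_TN)² = (V_DD − V_GS)/R.
Let x = V_GS − 1.3. Then 28.4 x² + x − 9.4 = 0, giving x = 0.558 V (positive root), so V_GS = 1.86 V.
I_D = (V_DD − V_GS)/R = (10.7 − 1.86) / 13.5 = 0.655 mA.

I_D = 0.655 mA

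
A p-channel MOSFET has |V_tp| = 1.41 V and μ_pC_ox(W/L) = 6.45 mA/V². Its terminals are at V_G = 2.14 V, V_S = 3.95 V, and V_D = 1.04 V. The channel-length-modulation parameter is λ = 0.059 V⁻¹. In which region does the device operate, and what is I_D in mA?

Saturation; I_D = 0.605 mA

V_SG = V_S − V_G = 3.95 − 2.14 = 1.81 V; V_SD = V_S − V_D = 3.95 − 1.04 = 2.91 V.
V_ov = V_SG − |V_tp| = 1.81 − 1.41 = 0.4 V.
Since V_SD = 2.91 V ≥ V_ov = 0.4 V, the device is in saturation.
I_D = ½ k_p V_ov² (1 + λ V_SD) = 0.5 × 6.45 × 0.4² × (1 + 0.059 × 2.91) = 0.605 mA.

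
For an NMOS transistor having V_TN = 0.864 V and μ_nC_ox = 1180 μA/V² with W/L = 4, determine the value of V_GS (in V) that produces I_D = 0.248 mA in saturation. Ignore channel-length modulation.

V_GS = 1.19 V

k_n = μ_nC_ox · (W/L) = 4.72 mA/V².
In saturation I_D = ½ k_n (V_GS − V_TN)², so V_GS − V_TN = √(2 I_D / k_n) = √(2 × 0.248 / 4.72) = 0.324 V.
V_GS = 0.864 + 0.324 = 1.19 V.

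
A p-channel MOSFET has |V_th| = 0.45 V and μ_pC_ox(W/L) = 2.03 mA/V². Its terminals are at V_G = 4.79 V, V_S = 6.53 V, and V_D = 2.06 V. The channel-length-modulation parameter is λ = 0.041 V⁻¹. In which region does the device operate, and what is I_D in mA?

Saturation; I_D = 2.00 mA

V_SG = V_S − V_G = 6.53 − 4.79 = 1.74 V; V_SD = V_S − V_D = 6.53 − 2.06 = 4.47 V.
V_ov = V_SG − |V_th| = 1.74 − 0.45 = 1.29 V.
Since V_SD = 4.47 V ≥ V_ov = 1.29 V, the device is in saturation.
I_D = ½ k_p V_ov² (1 + λ V_SD) = 0.5 × 2.03 × 1.29² × (1 + 0.041 × 4.47) = 2 mA.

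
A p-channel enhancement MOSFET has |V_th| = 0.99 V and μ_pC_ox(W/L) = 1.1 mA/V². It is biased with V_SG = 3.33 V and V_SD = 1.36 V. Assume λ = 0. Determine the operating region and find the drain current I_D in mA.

V_ov = V_SG − |V_th| = 3.33 − 0.99 = 2.34 V.
Since V_SD = 1.36 V < V_ov = 2.34 V, the device is in the triode region.
I_D = k_p [V_ov · V_SD − ½ V_SD²] = 1.1 × [2.34 × 1.36 − 0.5 × 1.36²] = 2.48 mA.

Triode; I_D = 2.48 mA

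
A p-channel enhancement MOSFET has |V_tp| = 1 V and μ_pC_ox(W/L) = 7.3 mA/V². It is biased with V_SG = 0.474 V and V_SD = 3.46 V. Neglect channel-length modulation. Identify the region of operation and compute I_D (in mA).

Cutoff; I_D = 0 mA

V_SG = 0.474 V < |V_tp| = 1 V, so the transistor is in cutoff.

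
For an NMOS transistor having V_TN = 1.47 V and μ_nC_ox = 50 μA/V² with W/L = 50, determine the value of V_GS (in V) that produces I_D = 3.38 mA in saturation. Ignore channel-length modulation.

V_GS = 3.11 V

k_n = μ_nC_ox · (W/L) = 2.5 mA/V².
In saturation I_D = ½ k_n (V_GS − V_TN)², so V_GS − V_TN = √(2 I_D / k_n) = √(2 × 3.38 / 2.5) = 1.64 V.
V_GS = 1.47 + 1.64 = 3.11 V.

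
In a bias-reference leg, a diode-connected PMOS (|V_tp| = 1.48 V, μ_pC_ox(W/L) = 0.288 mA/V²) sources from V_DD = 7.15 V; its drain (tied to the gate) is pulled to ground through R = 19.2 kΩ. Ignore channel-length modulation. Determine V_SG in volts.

With gate tied to drain, V_SG = V_SD ≥ V_SG − |V_tp|, so the device is in saturation.
KCL at the drain: ½ k_p (V_SG − |V_tp|)² = (V_DD − V_SG)/R.
Let x = V_SG − 1.48. Then 2.76 x² + x − 5.67 = 0, giving x = 1.26 V (positive root), so V_SG = 2.74 V.
I_D = (V_DD − V_SG)/R = (7.15 − 2.74) / 19.2 = 0.23 mA.

V_SG = 2.74 V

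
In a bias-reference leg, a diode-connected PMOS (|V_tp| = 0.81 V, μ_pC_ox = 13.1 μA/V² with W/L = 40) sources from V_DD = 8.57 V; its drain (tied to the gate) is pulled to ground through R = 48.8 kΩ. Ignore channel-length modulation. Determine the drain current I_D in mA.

I_D = 0.144 mA

With gate tied to drain, V_SG = V_SD ≥ V_SG − |V_tp|, so the device is in saturation.
k_p = μ_pC_ox · (W/L) = 0.524 mA/V².
KCL at the drain: ½ k_p (V_SG − |V_tp|)² = (V_DD − V_SG)/R.
Let x = V_SG − 0.81. Then 12.8 x² + x − 7.76 = 0, giving x = 0.741 V (positive root), so V_SG = 1.55 V.
I_D = (V_DD − V_SG)/R = (8.57 − 1.55) / 48.8 = 0.144 mA.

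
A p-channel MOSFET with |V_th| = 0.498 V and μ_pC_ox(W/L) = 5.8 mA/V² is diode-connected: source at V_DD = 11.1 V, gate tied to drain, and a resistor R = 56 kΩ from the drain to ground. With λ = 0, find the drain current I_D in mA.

I_D = 0.185 mA

With gate tied to drain, V_SG = V_SD ≥ V_SG − |V_th|, so the device is in saturation.
KCL at the drain: ½ k_p (V_SG − |V_th|)² = (V_DD − V_SG)/R.
Let x = V_SG − 0.498. Then 162 x² + x − 10.6 = 0, giving x = 0.252 V (positive root), so V_SG = 0.75 V.
I_D = (V_DD − V_SG)/R = (11.1 − 0.75) / 56 = 0.185 mA.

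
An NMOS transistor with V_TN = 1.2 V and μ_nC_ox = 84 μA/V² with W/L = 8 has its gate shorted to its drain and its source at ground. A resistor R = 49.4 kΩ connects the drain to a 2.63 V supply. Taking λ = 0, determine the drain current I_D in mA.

I_D = 0.0236 mA

With gate tied to drain, V_GS = V_DS ≥ V_GS − V_TN, so the device is in saturation.
k_n = μ_nC_ox · (W/L) = 0.672 mA/V².
KCL at the drain: ½ k_n (V_GS − V_TN)² = (V_DD − V_GS)/R.
Let x = V_GS − 1.2. Then 16.6 x² + x − 1.43 = 0, giving x = 0.265 V (positive root), so V_GS = 1.46 V.
I_D = (V_DD − V_GS)/R = (2.63 − 1.46) / 49.4 = 0.0236 mA.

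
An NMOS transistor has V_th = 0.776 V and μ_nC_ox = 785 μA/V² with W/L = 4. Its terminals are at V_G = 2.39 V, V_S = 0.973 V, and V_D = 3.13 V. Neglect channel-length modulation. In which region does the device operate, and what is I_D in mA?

Saturation; I_D = 0.645 mA

V_GS = V_G − V_S = 2.39 − 0.973 = 1.42 V; V_DS = V_D − V_S = 3.13 − 0.973 = 2.16 V.
k_n = μ_nC_ox · (W/L) = 3.14 mA/V².
V_ov = V_GS − V_th = 1.42 − 0.776 = 0.641 V.
Since V_DS = 2.16 V ≥ V_ov = 0.641 V, the device is in saturation.
I_D = ½ k_n V_ov² = 0.5 × 3.14 × 0.641² = 0.645 mA.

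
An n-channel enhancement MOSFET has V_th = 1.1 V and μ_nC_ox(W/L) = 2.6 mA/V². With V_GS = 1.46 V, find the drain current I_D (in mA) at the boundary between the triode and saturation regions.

I_D = 0.168 mA

At the boundary V_DS = V_ov = V_GS − V_th = 1.46 − 1.1 = 0.36 V.
I_D = ½ k_n V_ov² = 0.5 × 2.6 × 0.36² = 0.168 mA.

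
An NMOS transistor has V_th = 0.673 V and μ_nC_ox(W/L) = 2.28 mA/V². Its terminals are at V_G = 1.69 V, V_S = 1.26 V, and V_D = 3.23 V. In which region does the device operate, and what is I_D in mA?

Cutoff; I_D = 0 mA

V_GS = V_G − V_S = 1.69 − 1.26 = 0.43 V; V_DS = V_D − V_S = 3.23 − 1.26 = 1.97 V.
V_GS = 0.43 V < V_th = 0.673 V, so the transistor is in cutoff.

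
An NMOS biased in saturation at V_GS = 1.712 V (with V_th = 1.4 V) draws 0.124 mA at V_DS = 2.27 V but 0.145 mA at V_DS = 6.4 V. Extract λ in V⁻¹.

With V_GS fixed, I_D ∝ (1 + λ V_DS) in saturation, so I_D2/I_D1 = (1 + λ V_DS2)/(1 + λ V_DS1).
0.145/0.124 = 1.169 = (1 + 6.4 λ)/(1 + 2.27 λ).
Solving: λ (I_D1 V_DS2 − I_D2 V_DS1) = I_D2 − I_D1, so λ = (0.145 − 0.124) / (0.124 × 6.4 − 0.145 × 2.27) = 0.021 / 0.464 = 0.0452 V⁻¹.

λ = 0.0452 V⁻¹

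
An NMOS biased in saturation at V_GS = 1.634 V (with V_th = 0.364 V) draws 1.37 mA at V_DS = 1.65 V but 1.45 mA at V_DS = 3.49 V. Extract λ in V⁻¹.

With V_GS fixed, I_D ∝ (1 + λ V_DS) in saturation, so I_D2/I_D1 = (1 + λ V_DS2)/(1 + λ V_DS1).
1.45/1.37 = 1.058 = (1 + 3.49 λ)/(1 + 1.65 λ).
Solving: λ (I_D1 V_DS2 − I_D2 V_DS1) = I_D2 − I_D1, so λ = (1.45 − 1.37) / (1.37 × 3.49 − 1.45 × 1.65) = 0.08 / 2.39 = 0.0335 V⁻¹.

λ = 0.0335 V⁻¹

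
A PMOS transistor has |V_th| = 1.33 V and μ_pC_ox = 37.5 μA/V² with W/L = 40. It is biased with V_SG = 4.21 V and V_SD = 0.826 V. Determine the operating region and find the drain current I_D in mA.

k_p = μ_pC_ox · (W/L) = 1.5 mA/V².
V_ov = V_SG − |V_th| = 4.21 − 1.33 = 2.88 V.
Since V_SD = 0.826 V < V_ov = 2.88 V, the device is in the triode region.
I_D = k_p [V_ov · V_SD − ½ V_SD²] = 1.5 × [2.88 × 0.826 − 0.5 × 0.826²] = 3.06 mA.

Triode; I_D = 3.06 mA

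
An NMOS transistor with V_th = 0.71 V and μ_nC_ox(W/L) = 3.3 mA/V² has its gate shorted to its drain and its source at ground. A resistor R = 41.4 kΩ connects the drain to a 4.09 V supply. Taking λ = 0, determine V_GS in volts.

With gate tied to drain, V_GS = V_DS ≥ V_GS − V_th, so the device is in saturation.
KCL at the drain: ½ k_n (V_GS − V_th)² = (V_DD − V_GS)/R.
Let x = V_GS − 0.71. Then 68.3 x² + x − 3.38 = 0, giving x = 0.215 V (positive root), so V_GS = 0.925 V.
I_D = (V_DD − V_GS)/R = (4.09 − 0.925) / 41.4 = 0.0764 mA.

V_GS = 0.925 V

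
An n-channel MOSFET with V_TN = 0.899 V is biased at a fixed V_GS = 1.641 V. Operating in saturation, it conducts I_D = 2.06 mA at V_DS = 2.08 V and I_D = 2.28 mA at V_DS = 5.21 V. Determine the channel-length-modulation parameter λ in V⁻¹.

λ = 0.0367 V⁻¹

With V_GS fixed, I_D ∝ (1 + λ V_DS) in saturation, so I_D2/I_D1 = (1 + λ V_DS2)/(1 + λ V_DS1).
2.28/2.06 = 1.107 = (1 + 5.21 λ)/(1 + 2.08 λ).
Solving: λ (I_D1 V_DS2 − I_D2 V_DS1) = I_D2 − I_D1, so λ = (2.28 − 2.06) / (2.06 × 5.21 − 2.28 × 2.08) = 0.22 / 5.99 = 0.0367 V⁻¹.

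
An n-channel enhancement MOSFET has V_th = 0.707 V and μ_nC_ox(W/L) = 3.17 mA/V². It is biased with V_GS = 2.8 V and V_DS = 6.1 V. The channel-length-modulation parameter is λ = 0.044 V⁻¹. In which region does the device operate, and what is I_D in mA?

V_ov = V_GS − V_th = 2.8 − 0.707 = 2.09 V.
Since V_DS = 6.1 V ≥ V_ov = 2.09 V, the device is in saturation.
I_D = ½ k_n V_ov² (1 + λ V_DS) = 0.5 × 3.17 × 2.09² × (1 + 0.044 × 6.1) = 8.81 mA.

Saturation; I_D = 8.81 mA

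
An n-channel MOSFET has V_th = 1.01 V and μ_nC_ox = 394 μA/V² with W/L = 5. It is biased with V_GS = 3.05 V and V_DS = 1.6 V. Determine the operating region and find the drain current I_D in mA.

Triode; I_D = 3.91 mA

k_n = μ_nC_ox · (W/L) = 1.97 mA/V².
V_ov = V_GS − V_th = 3.05 − 1.01 = 2.04 V.
Since V_DS = 1.6 V < V_ov = 2.04 V, the device is in the triode region.
I_D = k_n [V_ov · V_DS − ½ V_DS²] = 1.97 × [2.04 × 1.6 − 0.5 × 1.6²] = 3.91 mA.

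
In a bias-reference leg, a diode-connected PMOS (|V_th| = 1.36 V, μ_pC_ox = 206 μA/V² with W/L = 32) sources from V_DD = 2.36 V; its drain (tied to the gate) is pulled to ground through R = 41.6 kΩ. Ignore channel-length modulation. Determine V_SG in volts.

With gate tied to drain, V_SG = V_SD ≥ V_SG − |V_th|, so the device is in saturation.
k_p = μ_pC_ox · (W/L) = 6.592 mA/V².
KCL at the drain: ½ k_p (V_SG − |V_th|)² = (V_DD − V_SG)/R.
Let x = V_SG − 1.36. Then 137 x² + x − 1 = 0, giving x = 0.0818 V (positive root), so V_SG = 1.44 V.
I_D = (V_DD − V_SG)/R = (2.36 − 1.44) / 41.6 = 0.0221 mA.

V_SG = 1.44 V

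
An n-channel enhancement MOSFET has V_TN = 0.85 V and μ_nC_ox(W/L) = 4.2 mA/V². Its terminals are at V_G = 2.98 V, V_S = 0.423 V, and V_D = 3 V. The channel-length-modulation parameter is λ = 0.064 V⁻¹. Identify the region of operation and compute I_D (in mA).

Saturation; I_D = 7.13 mA

V_GS = V_G − V_S = 2.98 − 0.423 = 2.56 V; V_DS = V_D − V_S = 3 − 0.423 = 2.58 V.
V_ov = V_GS − V_TN = 2.56 − 0.85 = 1.71 V.
Since V_DS = 2.58 V ≥ V_ov = 1.71 V, the device is in saturation.
I_D = ½ k_n V_ov² (1 + λ V_DS) = 0.5 × 4.2 × 1.71² × (1 + 0.064 × 2.58) = 7.13 mA.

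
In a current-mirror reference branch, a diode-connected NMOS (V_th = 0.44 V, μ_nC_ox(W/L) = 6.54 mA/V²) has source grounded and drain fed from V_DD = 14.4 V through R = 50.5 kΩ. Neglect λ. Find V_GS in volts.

V_GS = 0.728 V

With gate tied to drain, V_GS = V_DS ≥ V_GS − V_th, so the device is in saturation.
KCL at the drain: ½ k_n (V_GS − V_th)² = (V_DD − V_GS)/R.
Let x = V_GS − 0.44. Then 165 x² + x − 13.96 = 0, giving x = 0.288 V (positive root), so V_GS = 0.728 V.
I_D = (V_DD − V_GS)/R = (14.4 − 0.728) / 50.5 = 0.271 mA.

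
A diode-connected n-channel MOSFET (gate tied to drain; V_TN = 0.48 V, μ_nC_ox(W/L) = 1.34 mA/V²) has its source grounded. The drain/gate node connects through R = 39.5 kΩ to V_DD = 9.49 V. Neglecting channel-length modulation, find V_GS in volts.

V_GS = 1.04 V

With gate tied to drain, V_GS = V_DS ≥ V_GS − V_TN, so the device is in saturation.
KCL at the drain: ½ k_n (V_GS − V_TN)² = (V_DD − V_GS)/R.
Let x = V_GS − 0.48. Then 26.5 x² + x − 9.01 = 0, giving x = 0.565 V (positive root), so V_GS = 1.04 V.
I_D = (V_DD − V_GS)/R = (9.49 − 1.04) / 39.5 = 0.214 mA.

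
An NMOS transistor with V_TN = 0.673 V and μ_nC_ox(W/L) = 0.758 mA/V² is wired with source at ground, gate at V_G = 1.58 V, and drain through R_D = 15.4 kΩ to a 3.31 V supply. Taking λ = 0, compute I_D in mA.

I_D = 0.192 mA

V_GS = V_G = 1.58 V, so V_ov = 1.58 − 0.673 = 0.907 V.
Assume saturation: I_D = ½ k_n V_ov² = 0.5 × 0.758 × 0.907² = 0.312 mA, giving V_DS = V_DD − I_D R_D = 3.31 − 0.312 × 15.4 = -1.49 V.
But -1.49 V < V_ov = 0.907 V, so the device is actually in triode.
In triode I_D = k_n[V_ov V_DS − ½ V_DS²] and I_D = (V_DD − V_DS)/R_D. Equating: 5.84 V_DS² − 11.59 V_DS + 3.31 = 0, giving V_DS = 0.346 V (the root below V_ov).
I_D = (3.31 − 0.346) / 15.4 = 0.192 mA.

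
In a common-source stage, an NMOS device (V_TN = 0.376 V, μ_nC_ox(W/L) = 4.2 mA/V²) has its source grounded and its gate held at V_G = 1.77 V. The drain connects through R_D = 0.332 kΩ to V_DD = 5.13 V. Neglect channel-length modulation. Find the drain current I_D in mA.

V_GS = V_G = 1.77 V, so V_ov = 1.77 − 0.376 = 1.39 V.
Assume saturation: I_D = ½ k_n V_ov² = 0.5 × 4.2 × 1.39² = 4.08 mA, giving V_DS = V_DD − I_D R_D = 5.13 − 4.08 × 0.332 = 3.78 V.
V_DS = 3.78 V ≥ V_ov = 1.39 V, confirming saturation.

I_D = 4.08 mA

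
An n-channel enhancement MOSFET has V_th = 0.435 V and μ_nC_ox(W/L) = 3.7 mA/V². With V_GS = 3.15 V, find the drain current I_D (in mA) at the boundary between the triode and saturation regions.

I_D = 13.6 mA

At the boundary V_DS = V_ov = V_GS − V_th = 3.15 − 0.435 = 2.71 V.
I_D = ½ k_n V_ov² = 0.5 × 3.7 × 2.71² = 13.6 mA.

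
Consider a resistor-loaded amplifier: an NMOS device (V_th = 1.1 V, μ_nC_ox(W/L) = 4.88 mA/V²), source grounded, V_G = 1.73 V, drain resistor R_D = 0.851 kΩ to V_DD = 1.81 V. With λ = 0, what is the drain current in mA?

I_D = 0.968 mA

V_GS = V_G = 1.73 V, so V_ov = 1.73 − 1.1 = 0.63 V.
Assume saturation: I_D = ½ k_n V_ov² = 0.5 × 4.88 × 0.63² = 0.968 mA, giving V_DS = V_DD − I_D R_D = 1.81 − 0.968 × 0.851 = 0.986 V.
V_DS = 0.986 V ≥ V_ov = 0.63 V, confirming saturation.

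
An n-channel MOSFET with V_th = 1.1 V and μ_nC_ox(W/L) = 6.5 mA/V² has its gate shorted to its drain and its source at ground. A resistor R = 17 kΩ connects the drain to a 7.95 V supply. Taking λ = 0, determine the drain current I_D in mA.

I_D = 0.383 mA

With gate tied to drain, V_GS = V_DS ≥ V_GS − V_th, so the device is in saturation.
KCL at the drain: ½ k_n (V_GS − V_th)² = (V_DD − V_GS)/R.
Let x = V_GS − 1.1. Then 55.2 x² + x − 6.85 = 0, giving x = 0.343 V (positive root), so V_GS = 1.44 V.
I_D = (V_DD − V_GS)/R = (7.95 − 1.44) / 17 = 0.383 mA.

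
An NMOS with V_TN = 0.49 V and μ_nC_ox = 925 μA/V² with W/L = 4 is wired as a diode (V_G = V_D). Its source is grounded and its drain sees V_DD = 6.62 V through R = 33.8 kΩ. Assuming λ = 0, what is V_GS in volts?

With gate tied to drain, V_GS = V_DS ≥ V_GS − V_TN, so the device is in saturation.
k_n = μ_nC_ox · (W/L) = 3.7 mA/V².
KCL at the drain: ½ k_n (V_GS − V_TN)² = (V_DD − V_GS)/R.
Let x = V_GS − 0.49. Then 62.5 x² + x − 6.13 = 0, giving x = 0.305 V (positive root), so V_GS = 0.795 V.
I_D = (V_DD − V_GS)/R = (6.62 − 0.795) / 33.8 = 0.172 mA.

V_GS = 0.795 V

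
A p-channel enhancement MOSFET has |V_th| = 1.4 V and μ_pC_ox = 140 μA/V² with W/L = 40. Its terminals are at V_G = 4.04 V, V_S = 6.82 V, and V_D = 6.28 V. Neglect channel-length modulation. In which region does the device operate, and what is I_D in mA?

Triode; I_D = 3.36 mA

V_SG = V_S − V_G = 6.82 − 4.04 = 2.78 V; V_SD = V_S − V_D = 6.82 − 6.28 = 0.54 V.
k_p = μ_pC_ox · (W/L) = 5.6 mA/V².
V_ov = V_SG − |V_th| = 2.78 − 1.4 = 1.38 V.
Since V_SD = 0.54 V < V_ov = 1.38 V, the device is in the triode region.
I_D = k_p [V_ov · V_SD − ½ V_SD²] = 5.6 × [1.38 × 0.54 − 0.5 × 0.54²] = 3.36 mA.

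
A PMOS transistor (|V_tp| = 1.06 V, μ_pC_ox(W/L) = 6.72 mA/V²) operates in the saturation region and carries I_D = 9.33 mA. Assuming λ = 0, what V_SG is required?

V_SG = 2.73 V

In saturation I_D = ½ k_p (V_SG − |V_tp|)², so V_SG − |V_tp| = √(2 I_D / k_p) = √(2 × 9.33 / 6.72) = 1.67 V.
V_SG = 1.06 + 1.67 = 2.73 V.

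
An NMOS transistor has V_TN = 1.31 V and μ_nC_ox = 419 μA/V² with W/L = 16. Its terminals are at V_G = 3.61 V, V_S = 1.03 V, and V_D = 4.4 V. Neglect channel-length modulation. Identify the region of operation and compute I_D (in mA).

V_GS = V_G − V_S = 3.61 − 1.03 = 2.58 V; V_DS = V_D − V_S = 4.4 − 1.03 = 3.37 V.
k_n = μ_nC_ox · (W/L) = 6.704 mA/V².
V_ov = V_GS − V_TN = 2.58 − 1.31 = 1.27 V.
Since V_DS = 3.37 V ≥ V_ov = 1.27 V, the device is in saturation.
I_D = ½ k_n V_ov² = 0.5 × 6.704 × 1.27² = 5.41 mA.

Saturation; I_D = 5.41 mA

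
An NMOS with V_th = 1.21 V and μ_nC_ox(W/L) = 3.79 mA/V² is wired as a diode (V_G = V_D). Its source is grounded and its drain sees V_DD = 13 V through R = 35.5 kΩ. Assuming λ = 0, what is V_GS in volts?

V_GS = 1.62 V

With gate tied to drain, V_GS = V_DS ≥ V_GS − V_th, so the device is in saturation.
KCL at the drain: ½ k_n (V_GS − V_th)² = (V_DD − V_GS)/R.
Let x = V_GS − 1.21. Then 67.3 x² + x − 11.79 = 0, giving x = 0.411 V (positive root), so V_GS = 1.62 V.
I_D = (V_DD − V_GS)/R = (13 − 1.62) / 35.5 = 0.321 mA.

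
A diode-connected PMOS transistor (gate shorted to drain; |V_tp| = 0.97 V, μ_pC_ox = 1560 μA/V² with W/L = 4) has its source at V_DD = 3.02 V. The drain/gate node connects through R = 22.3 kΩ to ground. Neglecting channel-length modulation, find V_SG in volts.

V_SG = 1.13 V

With gate tied to drain, V_SG = V_SD ≥ V_SG − |V_tp|, so the device is in saturation.
k_p = μ_pC_ox · (W/L) = 6.24 mA/V².
KCL at the drain: ½ k_p (V_SG − |V_tp|)² = (V_DD − V_SG)/R.
Let x = V_SG − 0.97. Then 69.6 x² + x − 2.05 = 0, giving x = 0.165 V (positive root), so V_SG = 1.13 V.
I_D = (V_DD − V_SG)/R = (3.02 − 1.13) / 22.3 = 0.0845 mA.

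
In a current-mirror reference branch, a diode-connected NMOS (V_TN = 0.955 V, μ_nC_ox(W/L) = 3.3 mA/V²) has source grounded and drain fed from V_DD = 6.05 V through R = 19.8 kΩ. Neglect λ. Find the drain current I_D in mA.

I_D = 0.238 mA

With gate tied to drain, V_GS = V_DS ≥ V_GS − V_TN, so the device is in saturation.
KCL at the drain: ½ k_n (V_GS − V_TN)² = (V_DD − V_GS)/R.
Let x = V_GS − 0.955. Then 32.7 x² + x − 5.095 = 0, giving x = 0.38 V (positive root), so V_GS = 1.33 V.
I_D = (V_DD − V_GS)/R = (6.05 − 1.33) / 19.8 = 0.238 mA.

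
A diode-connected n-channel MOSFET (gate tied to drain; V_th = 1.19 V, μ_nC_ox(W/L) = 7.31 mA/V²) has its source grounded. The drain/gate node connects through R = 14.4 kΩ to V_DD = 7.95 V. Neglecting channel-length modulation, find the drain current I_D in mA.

With gate tied to drain, V_GS = V_DS ≥ V_GS − V_th, so the device is in saturation.
KCL at the drain: ½ k_n (V_GS − V_th)² = (V_DD − V_GS)/R.
Let x = V_GS − 1.19. Then 52.6 x² + x − 6.76 = 0, giving x = 0.349 V (positive root), so V_GS = 1.54 V.
I_D = (V_DD − V_GS)/R = (7.95 − 1.54) / 14.4 = 0.445 mA.

I_D = 0.445 mA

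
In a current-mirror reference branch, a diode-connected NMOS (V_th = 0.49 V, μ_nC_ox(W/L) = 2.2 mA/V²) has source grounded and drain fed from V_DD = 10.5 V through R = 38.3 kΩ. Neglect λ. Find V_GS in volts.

V_GS = 0.966 V

With gate tied to drain, V_GS = V_DS ≥ V_GS − V_th, so the device is in saturation.
KCL at the drain: ½ k_n (V_GS − V_th)² = (V_DD − V_GS)/R.
Let x = V_GS − 0.49. Then 42.1 x² + x − 10.01 = 0, giving x = 0.476 V (positive root), so V_GS = 0.966 V.
I_D = (V_DD − V_GS)/R = (10.5 − 0.966) / 38.3 = 0.249 mA.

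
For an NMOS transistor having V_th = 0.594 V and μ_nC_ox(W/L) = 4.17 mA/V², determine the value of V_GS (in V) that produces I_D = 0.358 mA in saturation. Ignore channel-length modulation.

V_GS = 1.01 V

In saturation I_D = ½ k_n (V_GS − V_th)², so V_GS − V_th = √(2 I_D / k_n) = √(2 × 0.358 / 4.17) = 0.414 V.
V_GS = 0.594 + 0.414 = 1.01 V.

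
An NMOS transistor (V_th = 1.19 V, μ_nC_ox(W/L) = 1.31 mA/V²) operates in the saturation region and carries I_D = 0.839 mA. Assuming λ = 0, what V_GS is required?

In saturation I_D = ½ k_n (V_GS − V_th)², so V_GS − V_th = √(2 I_D / k_n) = √(2 × 0.839 / 1.31) = 1.13 V.
V_GS = 1.19 + 1.13 = 2.32 V.

V_GS = 2.32 V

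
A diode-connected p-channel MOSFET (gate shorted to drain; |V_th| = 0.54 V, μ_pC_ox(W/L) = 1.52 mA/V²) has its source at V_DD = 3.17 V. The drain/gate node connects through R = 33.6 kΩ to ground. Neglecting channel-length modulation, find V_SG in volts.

V_SG = 0.842 V

With gate tied to drain, V_SG = V_SD ≥ V_SG − |V_th|, so the device is in saturation.
KCL at the drain: ½ k_p (V_SG − |V_th|)² = (V_DD − V_SG)/R.
Let x = V_SG − 0.54. Then 25.5 x² + x − 2.63 = 0, giving x = 0.302 V (positive root), so V_SG = 0.842 V.
I_D = (V_DD − V_SG)/R = (3.17 − 0.842) / 33.6 = 0.0693 mA.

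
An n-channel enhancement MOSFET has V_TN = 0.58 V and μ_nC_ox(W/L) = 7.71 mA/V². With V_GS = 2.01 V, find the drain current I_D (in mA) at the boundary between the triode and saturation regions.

I_D = 7.88 mA

At the boundary V_DS = V_ov = V_GS − V_TN = 2.01 − 0.58 = 1.43 V.
I_D = ½ k_n V_ov² = 0.5 × 7.71 × 1.43² = 7.88 mA.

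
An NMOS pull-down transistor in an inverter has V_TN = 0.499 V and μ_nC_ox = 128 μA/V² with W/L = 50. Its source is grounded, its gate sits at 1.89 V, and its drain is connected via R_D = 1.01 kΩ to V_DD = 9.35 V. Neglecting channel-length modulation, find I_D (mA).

I_D = 6.19 mA

V_GS = V_G = 1.89 V, so V_ov = 1.89 − 0.499 = 1.39 V.
k_n = μ_nC_ox · (W/L) = 6.4 mA/V².
Assume saturation: I_D = ½ k_n V_ov² = 0.5 × 6.4 × 1.39² = 6.19 mA, giving V_DS = V_DD − I_D R_D = 9.35 − 6.19 × 1.01 = 3.1 V.
V_DS = 3.1 V ≥ V_ov = 1.39 V, confirming saturation.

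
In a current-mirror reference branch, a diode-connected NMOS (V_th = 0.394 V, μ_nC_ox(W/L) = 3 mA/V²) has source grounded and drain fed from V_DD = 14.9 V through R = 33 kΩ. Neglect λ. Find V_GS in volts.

With gate tied to drain, V_GS = V_DS ≥ V_GS − V_th, so the device is in saturation.
KCL at the drain: ½ k_n (V_GS − V_th)² = (V_DD − V_GS)/R.
Let x = V_GS − 0.394. Then 49.5 x² + x − 14.51 = 0, giving x = 0.531 V (positive root), so V_GS = 0.925 V.
I_D = (V_DD − V_GS)/R = (14.9 − 0.925) / 33 = 0.423 mA.

V_GS = 0.925 V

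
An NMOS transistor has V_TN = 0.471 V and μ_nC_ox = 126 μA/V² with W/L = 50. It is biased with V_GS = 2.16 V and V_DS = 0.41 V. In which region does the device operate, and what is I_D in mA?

k_n = μ_nC_ox · (W/L) = 6.3 mA/V².
V_ov = V_GS − V_TN = 2.16 − 0.471 = 1.69 V.
Since V_DS = 0.41 V < V_ov = 1.69 V, the device is in the triode region.
I_D = k_n [V_ov · V_DS − ½ V_DS²] = 6.3 × [1.69 × 0.41 − 0.5 × 0.41²] = 3.83 mA.

Triode; I_D = 3.83 mA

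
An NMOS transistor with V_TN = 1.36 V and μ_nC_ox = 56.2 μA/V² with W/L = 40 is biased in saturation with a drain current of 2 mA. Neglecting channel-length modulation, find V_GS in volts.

k_n = μ_nC_ox · (W/L) = 2.248 mA/V².
In saturation I_D = ½ k_n (V_GS − V_TN)², so V_GS − V_TN = √(2 I_D / k_n) = √(2 × 2 / 2.248) = 1.33 V.
V_GS = 1.36 + 1.33 = 2.69 V.

V_GS = 2.69 V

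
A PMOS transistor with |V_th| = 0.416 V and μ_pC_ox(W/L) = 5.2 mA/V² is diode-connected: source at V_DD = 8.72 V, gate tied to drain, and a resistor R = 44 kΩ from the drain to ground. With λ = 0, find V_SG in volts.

V_SG = 0.681 V

With gate tied to drain, V_SG = V_SD ≥ V_SG − |V_th|, so the device is in saturation.
KCL at the drain: ½ k_p (V_SG − |V_th|)² = (V_DD − V_SG)/R.
Let x = V_SG − 0.416. Then 114 x² + x − 8.304 = 0, giving x = 0.265 V (positive root), so V_SG = 0.681 V.
I_D = (V_DD − V_SG)/R = (8.72 − 0.681) / 44 = 0.183 mA.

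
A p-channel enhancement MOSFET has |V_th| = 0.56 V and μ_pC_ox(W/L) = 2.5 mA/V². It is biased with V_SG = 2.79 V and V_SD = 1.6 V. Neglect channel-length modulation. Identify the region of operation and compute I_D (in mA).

Triode; I_D = 5.72 mA

V_ov = V_SG − |V_th| = 2.79 − 0.56 = 2.23 V.
Since V_SD = 1.6 V < V_ov = 2.23 V, the device is in the triode region.
I_D = k_p [V_ov · V_SD − ½ V_SD²] = 2.5 × [2.23 × 1.6 − 0.5 × 1.6²] = 5.72 mA.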